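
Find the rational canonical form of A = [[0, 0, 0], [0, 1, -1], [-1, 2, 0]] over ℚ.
The invariant factors of A (the non-unit diagonal entries of the Smith normal form of xI - A over ℚ[x]) are x(x^2 - x + 2), each dividing the next. The characteristic polynomial is their product, x(x^2 - x + 2).

The rational canonical form is the block-diagonal matrix of companion matrices C(f_i):
R = [[0, 0, 0], [1, 0, -2], [0, 1, 1]].

Note the characteristic polynomial does not split into linear factors over ℚ, so A has no Jordan form over ℚ; the rational canonical form exists over any field.

R = [[0, 0, 0], [1, 0, -2], [0, 1, 1]]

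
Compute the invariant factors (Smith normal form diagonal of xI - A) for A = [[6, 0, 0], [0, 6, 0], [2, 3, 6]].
The Jordan structure of A has elementary divisors (x - 6)^2, (x - 6). Arranging the block sizes at each eigenvalue in decreasing order and taking row products gives the invariant factors.

Invariant factors (smallest first, each dividing the next): x - 6, (x - 6)^2.

Check: the last factor (x - 6)^2 is the minimal polynomial, and the product (x - 6)^3 is the characteristic polynomial.

x - 6, (x - 6)^2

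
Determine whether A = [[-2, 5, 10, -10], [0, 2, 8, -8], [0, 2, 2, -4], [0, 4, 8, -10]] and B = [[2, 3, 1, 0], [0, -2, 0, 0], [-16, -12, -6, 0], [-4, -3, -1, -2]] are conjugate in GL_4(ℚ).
Yes.

Two matrices over a field are similar if and only if they have the same invariant factors.

Both A and B have characteristic polynomial (x + 2)^4 and minimal polynomial (x + 2)^2. Computing further, both have invariant factors x + 2, x + 2, (x + 2)^2. Hence A and B are similar.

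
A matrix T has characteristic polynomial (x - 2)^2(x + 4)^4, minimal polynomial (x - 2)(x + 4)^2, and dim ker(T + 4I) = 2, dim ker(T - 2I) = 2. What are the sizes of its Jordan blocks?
Jordan blocks: (-4, 2), (-4, 2), (2, 1), (2, 1)

λ = -4: algebraic multiplicity 4 (exponent in χ_T), largest block size 2 (exponent in m_T), 2 blocks (geometric multiplicity). These force block sizes [2, 2].
λ = 2: algebraic multiplicity 2 (exponent in χ_T), largest block size 1 (exponent in m_T), 2 blocks (geometric multiplicity). These force block sizes [1, 1].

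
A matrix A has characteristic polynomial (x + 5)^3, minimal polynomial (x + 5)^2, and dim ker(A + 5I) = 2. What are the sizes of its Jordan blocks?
Jordan blocks: (-5, 2), (-5, 1)

λ = -5: algebraic multiplicity 3 (exponent in χ_A), largest block size 2 (exponent in m_A), 2 blocks (geometric multiplicity). These force block sizes [2, 1].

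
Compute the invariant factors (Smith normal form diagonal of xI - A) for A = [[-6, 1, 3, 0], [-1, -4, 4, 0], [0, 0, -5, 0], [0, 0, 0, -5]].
The Jordan structure of A has elementary divisors (x + 5)^3, (x + 5). Arranging the block sizes at each eigenvalue in decreasing order and taking row products gives the invariant factors.

Invariant factors (smallest first, each dividing the next): x + 5, (x + 5)^3.

Check: the last factor (x + 5)^3 is the minimal polynomial, and the product (x + 5)^4 is the characteristic polynomial.

x + 5, (x + 5)^3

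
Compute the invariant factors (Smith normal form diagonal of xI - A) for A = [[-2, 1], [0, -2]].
The Jordan structure of A has elementary divisors (x + 2)^2. Arranging the block sizes at each eigenvalue in decreasing order and taking row products gives the invariant factors.

Invariant factors (smallest first, each dividing the next): (x + 2)^2.

Check: the last factor (x + 2)^2 is the minimal polynomial, and the product (x + 2)^2 is the characteristic polynomial.

(x + 2)^2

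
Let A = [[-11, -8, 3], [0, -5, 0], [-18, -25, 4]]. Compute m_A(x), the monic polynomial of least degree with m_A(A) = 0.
m_A(x) = (x + 2)(x + 5)^2

The characteristic polynomial factors as (x + 2)(x + 5)^2. The minimal polynomial is ∏(x - λ)^{k_λ} where k_λ is the size of the largest Jordan block at λ.

For λ = -5: rank(A + 5I) = 2, and the largest Jordan block has size 2 (the smallest k with rank((A + 5I)^k) = rank((A + 5I)^(k+1))).
For λ = -2: rank(A + 2I) = 2, and the largest Jordan block has size 1 (the smallest k with rank((A + 2I)^k) = rank((A + 2I)^(k+1))).

So m_A(x) = (x + 2)(x + 5)^2.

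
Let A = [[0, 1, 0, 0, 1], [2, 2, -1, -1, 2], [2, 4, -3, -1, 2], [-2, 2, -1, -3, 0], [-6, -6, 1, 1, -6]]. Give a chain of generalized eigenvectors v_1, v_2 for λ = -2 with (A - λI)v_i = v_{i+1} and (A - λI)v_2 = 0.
v_1 = [[1, 0, -2, 0, -1]]^T, v_2 = [[1, 2, 2, 0, -4]]^T

We seek v_1 ∈ ker((A + 2I)^2) \ ker(A + 2I), then set v_{i+1} = (A + 2I) v_i.

One such chain is v_1 = [[1, 0, -2, 0, -1]]^T, v_2 = [[1, 2, 2, 0, -4]]^T. Check: (A + 2I) v_2 = [[0, 0, 0, 0, 0]]^T = 0.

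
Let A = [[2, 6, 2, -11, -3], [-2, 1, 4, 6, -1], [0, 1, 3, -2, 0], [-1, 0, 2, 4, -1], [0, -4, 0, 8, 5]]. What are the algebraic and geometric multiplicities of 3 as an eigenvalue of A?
algebraic multiplicity 5, geometric multiplicity 2

The characteristic polynomial is (x - 3)^5, so the factor x - 3 appears with exponent 5: the algebraic multiplicity is 5.

rank(A - 3I) = 3, so the eigenspace has dimension 5 - 3 = 2: the geometric multiplicity is 2.

Since 2 < 5, A is not diagonalizable.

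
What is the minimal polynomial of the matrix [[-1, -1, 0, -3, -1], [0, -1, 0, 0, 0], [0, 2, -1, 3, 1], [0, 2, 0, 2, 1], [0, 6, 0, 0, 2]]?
The characteristic polynomial factors as (x - 2)^2(x + 1)^3. The minimal polynomial is ∏(x - λ)^{k_λ} where k_λ is the size of the largest Jordan block at λ.

For λ = -1: rank(A + I) = 3, and the largest Jordan block has size 2 (the smallest k with rank((A + I)^k) = rank((A + I)^(k+1))).
For λ = 2: rank(A - 2I) = 4, and the largest Jordan block has size 2 (the smallest k with rank((A - 2I)^k) = rank((A - 2I)^(k+1))).

So m_A(x) = (x - 2)^2(x + 1)^2.

m_A(x) = (x - 2)^2(x + 1)^2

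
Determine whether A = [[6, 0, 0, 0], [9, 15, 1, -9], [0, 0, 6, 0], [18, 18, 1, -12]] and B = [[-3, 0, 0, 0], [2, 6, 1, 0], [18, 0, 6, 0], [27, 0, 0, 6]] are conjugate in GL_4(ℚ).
Yes.

Two matrices over a field are similar if and only if they have the same invariant factors.

Both A and B have characteristic polynomial (x - 6)^3(x + 3) and minimal polynomial (x - 6)^2(x + 3). Computing further, both have invariant factors x - 6, (x - 6)^2(x + 3). Hence A and B are similar.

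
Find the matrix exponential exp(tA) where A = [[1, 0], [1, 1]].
e^{tA} = [[e^{t}, 0], [t*e^{t}, e^{t}]]

A has Jordan form J = [[1, 1], [0, 1]] with A = PJP^{-1}, so e^{tA} = P e^{tJ} P^{-1}.

For a Jordan block J_k(λ), e^{tJ_k(λ)} = e^{λt} · (I + tN + t^2 N^2/2! + ... + t^{k-1} N^{k-1}/(k-1)!) where N is the nilpotent superdiagonal part.

Assembling the blocks and conjugating back gives the entries of e^{tA} as shown above.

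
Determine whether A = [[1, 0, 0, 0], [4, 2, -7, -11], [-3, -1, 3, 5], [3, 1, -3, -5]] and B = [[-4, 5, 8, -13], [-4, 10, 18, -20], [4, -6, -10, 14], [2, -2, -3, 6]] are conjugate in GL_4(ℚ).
No.

trace(A) = 1 but trace(B) = 2. The trace is a similarity invariant, so A and B are not similar.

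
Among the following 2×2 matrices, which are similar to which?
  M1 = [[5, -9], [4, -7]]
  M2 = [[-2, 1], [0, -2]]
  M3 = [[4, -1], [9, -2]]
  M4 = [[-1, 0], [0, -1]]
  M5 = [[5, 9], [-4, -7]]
4 classes: {M1, M5}, {M2}, {M3}, {M4}

Characteristic polynomials: χ_{M1} = (x + 1)^2, χ_{M2} = (x + 2)^2, χ_{M3} = (x - 1)^2, χ_{M4} = (x + 1)^2, χ_{M5} = (x + 1)^2.

{M1, M5}: invariant factors (x + 1)^2.

{M2}: invariant factors (x + 2)^2.

{M3}: invariant factors (x - 1)^2.

{M4}: invariant factors x + 1, x + 1.

Matrices are similar if and only if their invariant-factor lists agree; the partition into similarity classes is {M1, M5}, {M2}, {M3}, {M4}.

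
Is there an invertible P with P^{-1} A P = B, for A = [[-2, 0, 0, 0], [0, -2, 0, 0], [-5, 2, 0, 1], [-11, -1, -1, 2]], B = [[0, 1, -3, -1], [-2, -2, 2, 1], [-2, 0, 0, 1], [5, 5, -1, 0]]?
Both have characteristic polynomial (x - 1)^2(x + 2)^2, but the minimal polynomial of A is (x - 1)^2(x + 2) while the minimal polynomial of B is (x - 1)^2(x + 2)^2. The minimal polynomial is a similarity invariant, so A and B are not similar.

No.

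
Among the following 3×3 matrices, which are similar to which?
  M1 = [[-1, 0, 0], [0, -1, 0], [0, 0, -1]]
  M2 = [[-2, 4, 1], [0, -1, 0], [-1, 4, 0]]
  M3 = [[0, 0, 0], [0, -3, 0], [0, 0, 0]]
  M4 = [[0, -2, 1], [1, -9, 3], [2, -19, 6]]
Characteristic polynomials: χ_{M1} = (x + 1)^3, χ_{M2} = (x + 1)^3, χ_{M3} = x^2(x + 3), χ_{M4} = (x + 1)^3.

{M1}: invariant factors x + 1, x + 1, x + 1.

{M2}: invariant factors x + 1, (x + 1)^2.

{M3}: invariant factors x, x(x + 3).

{M4}: invariant factors (x + 1)^3.

Matrices are similar if and only if their invariant-factor lists agree; the partition into similarity classes is {M1}, {M2}, {M3}, {M4}.

4 classes: {M1}, {M2}, {M3}, {M4}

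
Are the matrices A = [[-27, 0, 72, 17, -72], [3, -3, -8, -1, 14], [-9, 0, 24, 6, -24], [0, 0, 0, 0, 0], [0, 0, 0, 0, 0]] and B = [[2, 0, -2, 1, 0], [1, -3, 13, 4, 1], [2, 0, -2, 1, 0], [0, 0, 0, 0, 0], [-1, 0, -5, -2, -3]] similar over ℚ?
Two matrices over a field are similar if and only if they have the same invariant factors.

Both A and B have characteristic polynomial x^3(x + 3)^2 and minimal polynomial x^2(x + 3)^2. Computing further, both have invariant factors x, x^2(x + 3)^2. Hence A and B are similar.

Yes.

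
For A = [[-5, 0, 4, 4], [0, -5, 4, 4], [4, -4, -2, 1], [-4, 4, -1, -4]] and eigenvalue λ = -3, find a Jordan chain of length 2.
We seek v_1 ∈ ker((A + 3I)^2) \ ker(A + 3I), then set v_{i+1} = (A + 3I) v_i.

One such chain is v_1 = [[2, 2, 0, 1]]^T, v_2 = [[0, 0, 1, -1]]^T. Check: (A + 3I) v_2 = [[0, 0, 0, 0]]^T = 0.

v_1 = [[2, 2, 0, 1]]^T, v_2 = [[0, 0, 1, -1]]^T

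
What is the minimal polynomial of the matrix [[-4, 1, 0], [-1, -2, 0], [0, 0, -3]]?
The characteristic polynomial factors as (x + 3)^3. The minimal polynomial is ∏(x - λ)^{k_λ} where k_λ is the size of the largest Jordan block at λ.

For λ = -3: rank(A + 3I) = 1, and the largest Jordan block has size 2 (the smallest k with rank((A + 3I)^k) = rank((A + 3I)^(k+1))).

So m_A(x) = (x + 3)^2.

m_A(x) = (x + 3)^2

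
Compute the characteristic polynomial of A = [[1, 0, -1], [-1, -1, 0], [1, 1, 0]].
χ_A(x) = x^3

xI - A = [[x - 1, 0, 1], [1, x + 1, 0], [-1, -1, x]].

Expanding det(xI - A) along the first row:
det(xI - A) = + (x - 1)·det([[x + 1, 0], [-1, x]]) - (0)·det([[1, 0], [-1, x]]) + (1)·det([[1, x + 1], [-1, -1]]).

Evaluating gives χ_A(x) = x^3.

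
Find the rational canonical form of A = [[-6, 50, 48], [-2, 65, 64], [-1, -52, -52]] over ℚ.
The invariant factors of A (the non-unit diagonal entries of the Smith normal form of xI - A over ℚ[x]) are (x - 4)(x^2 - 3x + 6), each dividing the next. The characteristic polynomial is their product, (x - 4)(x^2 - 3x + 6).

The rational canonical form is the block-diagonal matrix of companion matrices C(f_i):
R = [[0, 0, 24], [1, 0, -18], [0, 1, 7]].

Note the characteristic polynomial does not split into linear factors over ℚ, so A has no Jordan form over ℚ; the rational canonical form exists over any field.

R = [[0, 0, 24], [1, 0, -18], [0, 1, 7]]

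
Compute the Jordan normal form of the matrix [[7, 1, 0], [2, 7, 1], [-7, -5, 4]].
J = [[6, 1, 0], [0, 6, 1], [0, 0, 6]]

The characteristic polynomial is det(xI - A) = (x - 6)^3, so the eigenvalues are 6 (algebraic multiplicity 3).

For λ = 6: rank(A - 6I) = 2, rank((A - 6I)^2) = 1, rank((A - 6I)^3) = 0. The eigenspace has dimension 3 - 2 = 1, so there is 1 Jordan block; the rank sequence gives block sizes [3].

Assembling the blocks gives the Jordan form J above.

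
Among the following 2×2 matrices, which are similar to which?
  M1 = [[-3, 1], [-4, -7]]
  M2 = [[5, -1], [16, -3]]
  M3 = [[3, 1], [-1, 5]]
Characteristic polynomials: χ_{M1} = (x + 5)^2, χ_{M2} = (x - 1)^2, χ_{M3} = (x - 4)^2.

{M1}: invariant factors (x + 5)^2.

{M2}: invariant factors (x - 1)^2.

{M3}: invariant factors (x - 4)^2.

Matrices are similar if and only if their invariant-factor lists agree; the partition into similarity classes is {M1}, {M2}, {M3}.

3 classes: {M1}, {M2}, {M3}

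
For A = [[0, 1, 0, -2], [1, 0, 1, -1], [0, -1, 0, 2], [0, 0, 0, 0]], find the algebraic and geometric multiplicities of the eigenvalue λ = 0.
algebraic multiplicity 4, geometric multiplicity 2

The characteristic polynomial is x^4, so the factor x appears with exponent 4: the algebraic multiplicity is 4.

rank(A) = 2, so the eigenspace has dimension 4 - 2 = 2: the geometric multiplicity is 2.

Since 2 < 4, A is not diagonalizable.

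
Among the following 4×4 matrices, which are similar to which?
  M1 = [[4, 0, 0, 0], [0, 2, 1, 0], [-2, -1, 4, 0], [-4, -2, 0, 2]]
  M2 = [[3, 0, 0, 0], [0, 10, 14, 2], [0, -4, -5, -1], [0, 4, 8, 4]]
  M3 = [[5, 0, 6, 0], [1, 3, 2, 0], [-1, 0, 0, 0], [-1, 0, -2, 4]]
2 classes: {M1, M3}, {M2}

Characteristic polynomials: χ_{M1} = (x - 4)(x - 3)^2(x - 2), χ_{M2} = (x - 4)(x - 3)^2(x - 2), χ_{M3} = (x - 4)(x - 3)^2(x - 2).

{M1, M3}: invariant factors (x - 4)(x - 3)^2(x - 2).

{M2}: invariant factors x - 3, (x - 4)(x - 3)(x - 2).

Matrices are similar if and only if their invariant-factor lists agree; the partition into similarity classes is {M1, M3}, {M2}.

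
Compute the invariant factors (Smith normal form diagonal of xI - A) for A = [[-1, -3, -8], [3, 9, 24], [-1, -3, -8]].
x, x^2

The Jordan structure of A has elementary divisors x^2, x. Arranging the block sizes at each eigenvalue in decreasing order and taking row products gives the invariant factors.

Invariant factors (smallest first, each dividing the next): x, x^2.

Check: the last factor x^2 is the minimal polynomial, and the product x^3 is the characteristic polynomial.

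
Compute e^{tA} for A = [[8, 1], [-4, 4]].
e^{tA} = [[(2*t + 1)*e^{6*t}, t*e^{6*t}], [-4*t*e^{6*t}, (1 - 2*t)*e^{6*t}]]

A has Jordan form J = [[6, 1], [0, 6]] with A = PJP^{-1}, so e^{tA} = P e^{tJ} P^{-1}.

For a Jordan block J_k(λ), e^{tJ_k(λ)} = e^{λt} · (I + tN + t^2 N^2/2! + ... + t^{k-1} N^{k-1}/(k-1)!) where N is the nilpotent superdiagonal part.

Assembling the blocks and conjugating back gives the entries of e^{tA} as shown above.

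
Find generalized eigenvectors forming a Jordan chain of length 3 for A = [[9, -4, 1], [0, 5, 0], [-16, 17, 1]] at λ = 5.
v_1 = [[1, 1, 0]]^T, v_2 = [[0, 0, 1]]^T, v_3 = [[1, 0, -4]]^T

We seek v_1 ∈ ker((A - 5I)^3) \ ker((A - 5I)^2), then set v_{i+1} = (A - 5I) v_i.

One such chain is v_1 = [[1, 1, 0]]^T, v_2 = [[0, 0, 1]]^T, v_3 = [[1, 0, -4]]^T. Check: (A - 5I) v_3 = [[0, 0, 0]]^T = 0.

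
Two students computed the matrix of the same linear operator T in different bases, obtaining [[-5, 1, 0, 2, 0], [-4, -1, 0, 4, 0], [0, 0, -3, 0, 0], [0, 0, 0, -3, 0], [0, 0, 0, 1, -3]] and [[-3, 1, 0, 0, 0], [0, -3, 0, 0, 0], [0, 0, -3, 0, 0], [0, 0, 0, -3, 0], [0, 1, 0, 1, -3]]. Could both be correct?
Yes.

Two matrices over a field are similar if and only if they have the same invariant factors.

Both A and B have characteristic polynomial (x + 3)^5 and minimal polynomial (x + 3)^2. Computing further, both have invariant factors x + 3, (x + 3)^2, (x + 3)^2. Hence A and B are similar.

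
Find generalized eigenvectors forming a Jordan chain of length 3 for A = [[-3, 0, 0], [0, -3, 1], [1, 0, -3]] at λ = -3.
v_1 = [[1, 1, 1]]^T, v_2 = [[0, 1, 1]]^T, v_3 = [[0, 1, 0]]^T

We seek v_1 ∈ ker((A + 3I)^3) \ ker((A + 3I)^2), then set v_{i+1} = (A + 3I) v_i.

One such chain is v_1 = [[1, 1, 1]]^T, v_2 = [[0, 1, 1]]^T, v_3 = [[0, 1, 0]]^T. Check: (A + 3I) v_3 = [[0, 0, 0]]^T = 0.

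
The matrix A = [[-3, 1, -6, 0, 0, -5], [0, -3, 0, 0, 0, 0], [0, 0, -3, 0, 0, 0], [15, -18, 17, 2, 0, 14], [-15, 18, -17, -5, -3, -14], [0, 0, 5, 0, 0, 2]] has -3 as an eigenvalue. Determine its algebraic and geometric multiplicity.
algebraic multiplicity 4, geometric multiplicity 3

The characteristic polynomial is (x - 2)^2(x + 3)^4, so the factor x + 3 appears with exponent 4: the algebraic multiplicity is 4.

rank(A + 3I) = 3, so the eigenspace has dimension 6 - 3 = 3: the geometric multiplicity is 3.

Since 3 < 4, A is not diagonalizable.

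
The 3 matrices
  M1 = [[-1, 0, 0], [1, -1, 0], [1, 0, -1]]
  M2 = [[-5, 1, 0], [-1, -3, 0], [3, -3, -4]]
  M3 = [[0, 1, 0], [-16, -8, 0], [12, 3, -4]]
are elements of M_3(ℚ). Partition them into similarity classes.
Characteristic polynomials: χ_{M1} = (x + 1)^3, χ_{M2} = (x + 4)^3, χ_{M3} = (x + 4)^3.

{M1}: invariant factors x + 1, (x + 1)^2.

{M2, M3}: invariant factors x + 4, (x + 4)^2.

Matrices are similar if and only if their invariant-factor lists agree; the partition into similarity classes is {M1}, {M2, M3}.

2 classes: {M1}, {M2, M3}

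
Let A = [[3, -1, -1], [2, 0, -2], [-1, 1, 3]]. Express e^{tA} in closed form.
A has Jordan form J = [[2, 1, 0], [0, 2, 0], [0, 0, 2]] with A = PJP^{-1}, so e^{tA} = P e^{tJ} P^{-1}.

For a Jordan block J_k(λ), e^{tJ_k(λ)} = e^{λt} · (I + tN + t^2 N^2/2! + ... + t^{k-1} N^{k-1}/(k-1)!) where N is the nilpotent superdiagonal part.

Assembling the blocks and conjugating back gives the entries of e^{tA} as shown above.

e^{tA} = [[(t + 1)*e^{2*t}, -t*e^{2*t}, -t*e^{2*t}], [2*t*e^{2*t}, (1 - 2*t)*e^{2*t}, -2*t*e^{2*t}], [-t*e^{2*t}, t*e^{2*t}, (t + 1)*e^{2*t}]]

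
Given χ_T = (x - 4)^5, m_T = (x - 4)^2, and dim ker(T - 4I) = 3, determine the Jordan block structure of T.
Jordan blocks: (4, 2), (4, 2), (4, 1)

λ = 4: algebraic multiplicity 5 (exponent in χ_T), largest block size 2 (exponent in m_T), 3 blocks (geometric multiplicity). These force block sizes [2, 2, 1].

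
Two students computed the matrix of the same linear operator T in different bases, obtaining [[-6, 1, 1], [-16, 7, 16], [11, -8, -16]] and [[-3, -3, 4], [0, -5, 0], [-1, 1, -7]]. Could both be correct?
Yes.

Two matrices over a field are similar if and only if they have the same invariant factors.

Both A and B have characteristic polynomial (x + 5)^3 and minimal polynomial (x + 5)^3. Computing further, both have invariant factors (x + 5)^3. Hence A and B are similar.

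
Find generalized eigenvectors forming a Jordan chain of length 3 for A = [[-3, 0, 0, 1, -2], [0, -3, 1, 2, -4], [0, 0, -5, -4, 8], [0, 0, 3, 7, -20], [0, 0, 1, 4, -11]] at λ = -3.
We seek v_1 ∈ ker((A + 3I)^3) \ ker((A + 3I)^2), then set v_{i+1} = (A + 3I) v_i.

One such chain is v_1 = [[0, -4, 1, -12, -6]]^T, v_2 = [[0, 1, -2, 3, 1]]^T, v_3 = [[1, 0, 0, 4, 2]]^T. Check: (A + 3I) v_3 = [[0, 0, 0, 0, 0]]^T = 0.

v_1 = [[0, -4, 1, -12, -6]]^T, v_2 = [[0, 1, -2, 3, 1]]^T, v_3 = [[1, 0, 0, 4, 2]]^T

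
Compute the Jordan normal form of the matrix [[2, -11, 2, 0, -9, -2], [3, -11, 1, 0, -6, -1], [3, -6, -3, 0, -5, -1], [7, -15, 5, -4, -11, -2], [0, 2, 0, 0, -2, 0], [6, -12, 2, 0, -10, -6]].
J = [[-4, 1, 0, 0, 0, 0], [0, -4, 1, 0, 0, 0], [0, 0, -4, 0, 0, 0], [0, 0, 0, -4, 1, 0], [0, 0, 0, 0, -4, 0], [0, 0, 0, 0, 0, -4]]

The characteristic polynomial is det(xI - A) = (x + 4)^6, so the eigenvalues are -4 (algebraic multiplicity 6).

For λ = -4: rank(A + 4I) = 3, rank((A + 4I)^2) = 1, rank((A + 4I)^3) = 0. The eigenspace has dimension 6 - 3 = 3, so there are 3 Jordan blocks; the rank sequence gives block sizes [3, 2, 1].

Assembling the blocks gives the Jordan form J above.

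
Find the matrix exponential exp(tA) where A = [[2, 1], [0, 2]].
e^{tA} = [[e^{2*t}, t*e^{2*t}], [0, e^{2*t}]]

A has Jordan form J = [[2, 1], [0, 2]] with A = PJP^{-1}, so e^{tA} = P e^{tJ} P^{-1}.

For a Jordan block J_k(λ), e^{tJ_k(λ)} = e^{λt} · (I + tN + t^2 N^2/2! + ... + t^{k-1} N^{k-1}/(k-1)!) where N is the nilpotent superdiagonal part.

Assembling the blocks and conjugating back gives the entries of e^{tA} as shown above.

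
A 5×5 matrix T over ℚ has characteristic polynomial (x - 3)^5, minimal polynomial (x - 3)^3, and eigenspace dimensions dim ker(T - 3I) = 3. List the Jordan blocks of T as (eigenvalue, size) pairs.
λ = 3: algebraic multiplicity 5 (exponent in χ_T), largest block size 3 (exponent in m_T), 3 blocks (geometric multiplicity). These force block sizes [3, 1, 1].

Jordan blocks: (3, 3), (3, 1), (3, 1)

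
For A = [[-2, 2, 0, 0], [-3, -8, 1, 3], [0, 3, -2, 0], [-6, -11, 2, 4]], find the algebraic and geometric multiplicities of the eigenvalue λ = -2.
The characteristic polynomial is (x + 2)^4, so the factor x + 2 appears with exponent 4: the algebraic multiplicity is 4.

rank(A + 2I) = 2, so the eigenspace has dimension 4 - 2 = 2: the geometric multiplicity is 2.

Since 2 < 4, A is not diagonalizable.

algebraic multiplicity 4, geometric multiplicity 2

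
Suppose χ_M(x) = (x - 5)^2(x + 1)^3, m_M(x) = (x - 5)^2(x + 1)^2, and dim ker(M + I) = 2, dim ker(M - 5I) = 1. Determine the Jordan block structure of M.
λ = -1: algebraic multiplicity 3 (exponent in χ_M), largest block size 2 (exponent in m_M), 2 blocks (geometric multiplicity). These force block sizes [2, 1].
λ = 5: algebraic multiplicity 2 (exponent in χ_M), largest block size 2 (exponent in m_M), 1 block (geometric multiplicity). This forces block sizes [2].

Jordan blocks: (-1, 2), (-1, 1), (5, 2)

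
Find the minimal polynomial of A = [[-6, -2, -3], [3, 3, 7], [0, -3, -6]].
m_A(x) = (x + 3)^3

The characteristic polynomial factors as (x + 3)^3. The minimal polynomial is ∏(x - λ)^{k_λ} where k_λ is the size of the largest Jordan block at λ.

For λ = -3: rank(A + 3I) = 2, and the largest Jordan block has size 3 (the smallest k with rank((A + 3I)^k) = rank((A + 3I)^(k+1))).

So m_A(x) = (x + 3)^3.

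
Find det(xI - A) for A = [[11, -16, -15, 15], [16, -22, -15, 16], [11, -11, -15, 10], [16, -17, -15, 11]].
χ_A(x) = x(x + 5)^3

xI - A = [[x - 11, 16, 15, -15], [-16, x + 22, 15, -16], [-11, 11, x + 15, -10], [-16, 17, 15, x - 11]].

Expanding det(xI - A) along the first row:
det(xI - A) = + (x - 11)·det([[x + 22, 15, -16], [11, x + 15, -10], [17, 15, x - 11]]) - (16)·det([[-16, 15, -16], [-11, x + 15, -10], [-16, 15, x - 11]]) + (15)·det([[-16, x + 22, -16], [-11, 11, -10], [-16, 17, x - 11]]) - (-15)·det([[-16, x + 22, 15], [-11, 11, x + 15], [-16, 17, 15]]).

Evaluating gives χ_A(x) = x^4 + 15x^3 + 75x^2 + 125x = x(x + 5)^3.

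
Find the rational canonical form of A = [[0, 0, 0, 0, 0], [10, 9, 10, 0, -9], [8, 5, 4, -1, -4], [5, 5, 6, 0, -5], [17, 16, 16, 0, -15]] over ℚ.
The invariant factors of A (the non-unit diagonal entries of the Smith normal form of xI - A over ℚ[x]) are x(x^2 + x + 2)^2, each dividing the next. The characteristic polynomial is their product, x(x^2 + x + 2)^2.

The rational canonical form is the block-diagonal matrix of companion matrices C(f_i):
R = [[0, 0, 0, 0, 0], [1, 0, 0, 0, -4], [0, 1, 0, 0, -4], [0, 0, 1, 0, -5], [0, 0, 0, 1, -2]].

Note the characteristic polynomial does not split into linear factors over ℚ, so A has no Jordan form over ℚ; the rational canonical form exists over any field.

R = [[0, 0, 0, 0, 0], [1, 0, 0, 0, -4], [0, 1, 0, 0, -4], [0, 0, 1, 0, -5], [0, 0, 0, 1, -2]]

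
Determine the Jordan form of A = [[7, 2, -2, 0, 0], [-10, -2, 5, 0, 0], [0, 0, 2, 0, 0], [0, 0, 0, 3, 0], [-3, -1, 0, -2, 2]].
The characteristic polynomial is det(xI - A) = (x - 3)^2(x - 2)^3, so the eigenvalues are 2 (algebraic multiplicity 3), 3 (algebraic multiplicity 2).

For λ = 2: rank(A - 2I) = 4, rank((A - 2I)^2) = 3, rank((A - 2I)^3) = 2. The eigenspace has dimension 5 - 4 = 1, so there is 1 Jordan block; the rank sequence gives block sizes [3].

For λ = 3: rank(A - 3I) = 3. The eigenspace has dimension 5 - 3 = 2, so there are 2 Jordan blocks; the rank sequence gives block sizes [1, 1].

Assembling the blocks gives the Jordan form J above.

J = [[2, 1, 0, 0, 0], [0, 2, 1, 0, 0], [0, 0, 2, 0, 0], [0, 0, 0, 3, 0], [0, 0, 0, 0, 3]]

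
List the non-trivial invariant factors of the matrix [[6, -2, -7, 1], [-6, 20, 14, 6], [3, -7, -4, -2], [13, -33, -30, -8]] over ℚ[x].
The Jordan structure of A has elementary divisors (x - 2), (x - 4)^3. Arranging the block sizes at each eigenvalue in decreasing order and taking row products gives the invariant factors.

Invariant factors (smallest first, each dividing the next): (x - 4)^3(x - 2).

Check: the last factor (x - 4)^3(x - 2) is the minimal polynomial, and the product (x - 4)^3(x - 2) is the characteristic polynomial.

(x - 4)^3(x - 2)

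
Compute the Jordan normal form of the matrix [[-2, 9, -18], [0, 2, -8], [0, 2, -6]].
The characteristic polynomial is det(xI - A) = (x + 2)^3, so the eigenvalues are -2 (algebraic multiplicity 3).

For λ = -2: rank(A + 2I) = 1, rank((A + 2I)^2) = 0. The eigenspace has dimension 3 - 1 = 2, so there are 2 Jordan blocks; the rank sequence gives block sizes [2, 1].

Assembling the blocks gives the Jordan form J above.

J = [[-2, 1, 0], [0, -2, 0], [0, 0, -2]]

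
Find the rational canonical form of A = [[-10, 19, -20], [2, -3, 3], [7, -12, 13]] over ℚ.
R = [[0, 0, -5], [1, 0, 1], [0, 1, 0]]

The invariant factors of A (the non-unit diagonal entries of the Smith normal form of xI - A over ℚ[x]) are x^3 - x + 5, each dividing the next. The characteristic polynomial is their product, x^3 - x + 5.

The rational canonical form is the block-diagonal matrix of companion matrices C(f_i):
R = [[0, 0, -5], [1, 0, 1], [0, 1, 0]].

Note the characteristic polynomial does not split into linear factors over ℚ, so A has no Jordan form over ℚ; the rational canonical form exists over any field.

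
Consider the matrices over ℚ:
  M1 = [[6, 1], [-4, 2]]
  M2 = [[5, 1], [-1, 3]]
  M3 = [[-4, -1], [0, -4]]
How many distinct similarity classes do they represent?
2 classes: {M1, M2}, {M3}

Characteristic polynomials: χ_{M1} = (x - 4)^2, χ_{M2} = (x - 4)^2, χ_{M3} = (x + 4)^2.

{M1, M2}: invariant factors (x - 4)^2.

{M3}: invariant factors (x + 4)^2.

Matrices are similar if and only if their invariant-factor lists agree; the partition into similarity classes is {M1, M2}, {M3}.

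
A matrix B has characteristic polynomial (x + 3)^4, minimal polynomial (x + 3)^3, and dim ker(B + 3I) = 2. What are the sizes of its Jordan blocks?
Jordan blocks: (-3, 3), (-3, 1)

λ = -3: algebraic multiplicity 4 (exponent in χ_B), largest block size 3 (exponent in m_B), 2 blocks (geometric multiplicity). These force block sizes [3, 1].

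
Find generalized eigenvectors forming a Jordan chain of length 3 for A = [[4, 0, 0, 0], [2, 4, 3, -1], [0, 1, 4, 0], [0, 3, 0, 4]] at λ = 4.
v_1 = [[-1, 0, 1, 0]]^T, v_2 = [[0, 1, 0, 0]]^T, v_3 = [[0, 0, 1, 3]]^T

We seek v_1 ∈ ker((A - 4I)^3) \ ker((A - 4I)^2), then set v_{i+1} = (A - 4I) v_i.

One such chain is v_1 = [[-1, 0, 1, 0]]^T, v_2 = [[0, 1, 0, 0]]^T, v_3 = [[0, 0, 1, 3]]^T. Check: (A - 4I) v_3 = [[0, 0, 0, 0]]^T = 0.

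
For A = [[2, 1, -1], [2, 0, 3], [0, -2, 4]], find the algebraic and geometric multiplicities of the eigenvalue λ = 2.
algebraic multiplicity 3, geometric multiplicity 1

The characteristic polynomial is (x - 2)^3, so the factor x - 2 appears with exponent 3: the algebraic multiplicity is 3.

rank(A - 2I) = 2, so the eigenspace has dimension 3 - 2 = 1: the geometric multiplicity is 1.

Since 1 < 3, A is not diagonalizable.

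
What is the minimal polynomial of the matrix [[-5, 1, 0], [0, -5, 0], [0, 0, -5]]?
m_A(x) = (x + 5)^2

The characteristic polynomial factors as (x + 5)^3. The minimal polynomial is ∏(x - λ)^{k_λ} where k_λ is the size of the largest Jordan block at λ.

For λ = -5: rank(A + 5I) = 1, and the largest Jordan block has size 2 (the smallest k with rank((A + 5I)^k) = rank((A + 5I)^(k+1))).

So m_A(x) = (x + 5)^2.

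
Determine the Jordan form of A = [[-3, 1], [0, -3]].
J = [[-3, 1], [0, -3]]

The characteristic polynomial is det(xI - A) = (x + 3)^2, so the eigenvalues are -3 (algebraic multiplicity 2).

For λ = -3: rank(A + 3I) = 1, rank((A + 3I)^2) = 0. The eigenspace has dimension 2 - 1 = 1, so there is 1 Jordan block; the rank sequence gives block sizes [2].

Assembling the blocks gives the Jordan form J above.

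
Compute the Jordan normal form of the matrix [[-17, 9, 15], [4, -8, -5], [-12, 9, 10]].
J = [[-5, 1, 0], [0, -5, 0], [0, 0, -5]]

The characteristic polynomial is det(xI - A) = (x + 5)^3, so the eigenvalues are -5 (algebraic multiplicity 3).

For λ = -5: rank(A + 5I) = 1, rank((A + 5I)^2) = 0. The eigenspace has dimension 3 - 1 = 2, so there are 2 Jordan blocks; the rank sequence gives block sizes [2, 1].

Assembling the blocks gives the Jordan form J above.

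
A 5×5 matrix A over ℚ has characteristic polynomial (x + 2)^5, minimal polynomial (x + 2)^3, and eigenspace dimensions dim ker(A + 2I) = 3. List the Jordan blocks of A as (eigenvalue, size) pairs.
Jordan blocks: (-2, 3), (-2, 1), (-2, 1)

λ = -2: algebraic multiplicity 5 (exponent in χ_A), largest block size 3 (exponent in m_A), 3 blocks (geometric multiplicity). These force block sizes [3, 1, 1].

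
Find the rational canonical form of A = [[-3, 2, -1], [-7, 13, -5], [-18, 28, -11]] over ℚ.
The invariant factors of A (the non-unit diagonal entries of the Smith normal form of xI - A over ℚ[x]) are (x - 3)(x^2 + 4x - 1), each dividing the next. The characteristic polynomial is their product, (x - 3)(x^2 + 4x - 1).

The rational canonical form is the block-diagonal matrix of companion matrices C(f_i):
R = [[0, 0, -3], [1, 0, 13], [0, 1, -1]].

Note the characteristic polynomial does not split into linear factors over ℚ, so A has no Jordan form over ℚ; the rational canonical form exists over any field.

R = [[0, 0, -3], [1, 0, 13], [0, 1, -1]]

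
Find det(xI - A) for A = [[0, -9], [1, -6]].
xI - A = [[x, 9], [-1, x + 6]].

Expanding det(xI - A) along the first row:
det(xI - A) = + (x)·det([[x + 6]]) - (9)·det([[-1]]).

Evaluating gives χ_A(x) = x^2 + 6x + 9 = (x + 3)^2.

χ_A(x) = (x + 3)^2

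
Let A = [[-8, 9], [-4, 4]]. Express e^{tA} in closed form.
A has Jordan form J = [[-2, 1], [0, -2]] with A = PJP^{-1}, so e^{tA} = P e^{tJ} P^{-1}.

For a Jordan block J_k(λ), e^{tJ_k(λ)} = e^{λt} · (I + tN + t^2 N^2/2! + ... + t^{k-1} N^{k-1}/(k-1)!) where N is the nilpotent superdiagonal part.

Assembling the blocks and conjugating back gives the entries of e^{tA} as shown above.

e^{tA} = [[(1 - 6*t)*e^{-2*t}, 9*t*e^{-2*t}], [-4*t*e^{-2*t}, (6*t + 1)*e^{-2*t}]]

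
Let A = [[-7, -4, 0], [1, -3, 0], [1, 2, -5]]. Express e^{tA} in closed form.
A has Jordan form J = [[-5, 1, 0], [0, -5, 0], [0, 0, -5]] with A = PJP^{-1}, so e^{tA} = P e^{tJ} P^{-1}.

For a Jordan block J_k(λ), e^{tJ_k(λ)} = e^{λt} · (I + tN + t^2 N^2/2! + ... + t^{k-1} N^{k-1}/(k-1)!) where N is the nilpotent superdiagonal part.

Assembling the blocks and conjugating back gives the entries of e^{tA} as shown above.

e^{tA} = [[(1 - 2*t)*e^{-5*t}, -4*t*e^{-5*t}, 0], [t*e^{-5*t}, (2*t + 1)*e^{-5*t}, 0], [t*e^{-5*t}, 2*t*e^{-5*t}, e^{-5*t}]]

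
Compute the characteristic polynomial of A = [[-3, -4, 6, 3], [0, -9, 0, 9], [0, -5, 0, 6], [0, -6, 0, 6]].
χ_A(x) = x^2(x + 3)^2

xI - A = [[x + 3, 4, -6, -3], [0, x + 9, 0, -9], [0, 5, x, -6], [0, 6, 0, x - 6]].

Expanding det(xI - A) along the first row:
det(xI - A) = + (x + 3)·det([[x + 9, 0, -9], [5, x, -6], [6, 0, x - 6]]) - (4)·det([[0, 0, -9], [0, x, -6], [0, 0, x - 6]]) + (-6)·det([[0, x + 9, -9], [0, 5, -6], [0, 6, x - 6]]) - (-3)·det([[0, x + 9, 0], [0, 5, x], [0, 6, 0]]).

Evaluating gives χ_A(x) = x^4 + 6x^3 + 9x^2 = x^2(x + 3)^2.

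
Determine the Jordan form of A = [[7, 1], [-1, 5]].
J = [[6, 1], [0, 6]]

The characteristic polynomial is det(xI - A) = (x - 6)^2, so the eigenvalues are 6 (algebraic multiplicity 2).

For λ = 6: rank(A - 6I) = 1, rank((A - 6I)^2) = 0. The eigenspace has dimension 2 - 1 = 1, so there is 1 Jordan block; the rank sequence gives block sizes [2].

Assembling the blocks gives the Jordan form J above.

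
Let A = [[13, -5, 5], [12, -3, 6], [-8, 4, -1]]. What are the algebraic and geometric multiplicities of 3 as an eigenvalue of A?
The characteristic polynomial is (x - 3)^3, so the factor x - 3 appears with exponent 3: the algebraic multiplicity is 3.

rank(A - 3I) = 1, so the eigenspace has dimension 3 - 1 = 2: the geometric multiplicity is 2.

Since 2 < 3, A is not diagonalizable.

algebraic multiplicity 3, geometric multiplicity 2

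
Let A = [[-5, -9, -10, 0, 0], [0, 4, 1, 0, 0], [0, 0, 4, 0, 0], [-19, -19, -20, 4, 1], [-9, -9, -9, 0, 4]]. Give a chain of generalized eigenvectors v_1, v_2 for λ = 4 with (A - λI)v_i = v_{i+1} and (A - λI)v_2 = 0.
v_1 = [[-1, 0, 1, -2, 0]]^T, v_2 = [[-1, 1, 0, -1, 0]]^T

We seek v_1 ∈ ker((A - 4I)^2) \ ker(A - 4I), then set v_{i+1} = (A - 4I) v_i.

One such chain is v_1 = [[-1, 0, 1, -2, 0]]^T, v_2 = [[-1, 1, 0, -1, 0]]^T. Check: (A - 4I) v_2 = [[0, 0, 0, 0, 0]]^T = 0.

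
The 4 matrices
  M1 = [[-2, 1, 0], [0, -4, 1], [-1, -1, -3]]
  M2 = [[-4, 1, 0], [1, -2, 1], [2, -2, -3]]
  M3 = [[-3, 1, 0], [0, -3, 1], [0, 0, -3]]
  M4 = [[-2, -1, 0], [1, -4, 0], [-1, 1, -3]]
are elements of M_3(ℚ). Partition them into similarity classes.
Characteristic polynomials: χ_{M1} = (x + 3)^3, χ_{M2} = (x + 3)^3, χ_{M3} = (x + 3)^3, χ_{M4} = (x + 3)^3.

{M1, M2, M3}: invariant factors (x + 3)^3.

{M4}: invariant factors x + 3, (x + 3)^2.

Matrices are similar if and only if their invariant-factor lists agree; the partition into similarity classes is {M1, M2, M3}, {M4}.

2 classes: {M1, M2, M3}, {M4}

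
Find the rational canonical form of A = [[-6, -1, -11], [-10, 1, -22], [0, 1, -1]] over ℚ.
R = [[0, 0, -6], [1, 0, -11], [0, 1, -6]]

The invariant factors of A (the non-unit diagonal entries of the Smith normal form of xI - A over ℚ[x]) are (x + 1)(x + 2)(x + 3), each dividing the next. The characteristic polynomial is their product, (x + 1)(x + 2)(x + 3).

The rational canonical form is the block-diagonal matrix of companion matrices C(f_i):
R = [[0, 0, -6], [1, 0, -11], [0, 1, -6]].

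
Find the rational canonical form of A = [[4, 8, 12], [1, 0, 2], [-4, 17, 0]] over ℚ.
The invariant factors of A (the non-unit diagonal entries of the Smith normal form of xI - A over ℚ[x]) are (x - 2)(x^2 - 2x + 2), each dividing the next. The characteristic polynomial is their product, (x - 2)(x^2 - 2x + 2).

The rational canonical form is the block-diagonal matrix of companion matrices C(f_i):
R = [[0, 0, 4], [1, 0, -6], [0, 1, 4]].

Note the characteristic polynomial does not split into linear factors over ℚ, so A has no Jordan form over ℚ; the rational canonical form exists over any field.

R = [[0, 0, 4], [1, 0, -6], [0, 1, 4]]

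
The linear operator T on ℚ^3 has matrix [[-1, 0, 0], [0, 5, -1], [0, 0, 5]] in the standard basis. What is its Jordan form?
The characteristic polynomial is det(xI - A) = (x - 5)^2(x + 1), so the eigenvalues are -1 (algebraic multiplicity 1), 5 (algebraic multiplicity 2).

For λ = -1: algebraic multiplicity 1 gives one 1×1 block.

For λ = 5: rank(A - 5I) = 2, rank((A - 5I)^2) = 1. The eigenspace has dimension 3 - 2 = 1, so there is 1 Jordan block; the rank sequence gives block sizes [2].

Assembling the blocks gives the Jordan form J above.

J = [[-1, 0, 0], [0, 5, 1], [0, 0, 5]]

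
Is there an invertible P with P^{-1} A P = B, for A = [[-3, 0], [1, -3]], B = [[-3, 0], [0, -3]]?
No.

Both have characteristic polynomial (x + 3)^2, but the minimal polynomial of A is (x + 3)^2 while the minimal polynomial of B is x + 3. The minimal polynomial is a similarity invariant, so A and B are not similar.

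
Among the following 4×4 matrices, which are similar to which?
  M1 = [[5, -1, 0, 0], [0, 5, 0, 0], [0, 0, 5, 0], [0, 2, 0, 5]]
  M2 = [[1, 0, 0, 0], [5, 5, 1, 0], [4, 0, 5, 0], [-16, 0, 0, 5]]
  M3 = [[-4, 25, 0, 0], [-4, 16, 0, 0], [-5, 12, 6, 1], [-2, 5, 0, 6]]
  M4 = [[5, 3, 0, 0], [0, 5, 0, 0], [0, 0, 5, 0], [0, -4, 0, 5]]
Characteristic polynomials: χ_{M1} = (x - 5)^4, χ_{M2} = (x - 5)^3(x - 1), χ_{M3} = (x - 6)^4, χ_{M4} = (x - 5)^4.

{M1, M4}: invariant factors x - 5, x - 5, (x - 5)^2.

{M2}: invariant factors x - 5, (x - 5)^2(x - 1).

{M3}: invariant factors (x - 6)^2, (x - 6)^2.

Matrices are similar if and only if their invariant-factor lists agree; the partition into similarity classes is {M1, M4}, {M2}, {M3}.

3 classes: {M1, M4}, {M2}, {M3}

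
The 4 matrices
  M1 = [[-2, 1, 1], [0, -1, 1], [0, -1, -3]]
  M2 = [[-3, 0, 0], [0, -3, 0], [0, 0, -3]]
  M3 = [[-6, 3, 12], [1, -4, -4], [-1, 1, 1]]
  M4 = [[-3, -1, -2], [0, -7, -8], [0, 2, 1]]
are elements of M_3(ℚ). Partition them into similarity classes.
Characteristic polynomials: χ_{M1} = (x + 2)^3, χ_{M2} = (x + 3)^3, χ_{M3} = (x + 3)^3, χ_{M4} = (x + 3)^3.

{M1}: invariant factors x + 2, (x + 2)^2.

{M2}: invariant factors x + 3, x + 3, x + 3.

{M3, M4}: invariant factors x + 3, (x + 3)^2.

Matrices are similar if and only if their invariant-factor lists agree; the partition into similarity classes is {M1}, {M2}, {M3, M4}.

3 classes: {M1}, {M2}, {M3, M4}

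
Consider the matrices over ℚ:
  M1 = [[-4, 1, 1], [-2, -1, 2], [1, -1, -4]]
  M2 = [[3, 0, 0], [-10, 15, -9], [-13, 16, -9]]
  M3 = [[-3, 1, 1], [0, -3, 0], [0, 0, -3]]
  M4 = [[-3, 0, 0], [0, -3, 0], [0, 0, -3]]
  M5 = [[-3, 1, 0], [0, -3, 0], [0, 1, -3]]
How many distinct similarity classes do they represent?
3 classes: {M1, M3, M5}, {M2}, {M4}

Characteristic polynomials: χ_{M1} = (x + 3)^3, χ_{M2} = (x - 3)^3, χ_{M3} = (x + 3)^3, χ_{M4} = (x + 3)^3, χ_{M5} = (x + 3)^3.

{M1, M3, M5}: invariant factors x + 3, (x + 3)^2.

{M2}: invariant factors (x - 3)^3.

{M4}: invariant factors x + 3, x + 3, x + 3.

Matrices are similar if and only if their invariant-factor lists agree; the partition into similarity classes is {M1, M3, M5}, {M2}, {M4}.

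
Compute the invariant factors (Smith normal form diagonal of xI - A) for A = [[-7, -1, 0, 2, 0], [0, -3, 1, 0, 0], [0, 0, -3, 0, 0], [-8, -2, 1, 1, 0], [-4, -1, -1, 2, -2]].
x + 3, (x + 2)(x + 3)^3

The Jordan structure of A has elementary divisors (x + 3)^3, (x + 3), (x + 2). Arranging the block sizes at each eigenvalue in decreasing order and taking row products gives the invariant factors.

Invariant factors (smallest first, each dividing the next): x + 3, (x + 2)(x + 3)^3.

Check: the last factor (x + 2)(x + 3)^3 is the minimal polynomial, and the product (x + 2)(x + 3)^4 is the characteristic polynomial.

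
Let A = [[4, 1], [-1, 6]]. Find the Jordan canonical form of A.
The characteristic polynomial is det(xI - A) = (x - 5)^2, so the eigenvalues are 5 (algebraic multiplicity 2).

For λ = 5: rank(A - 5I) = 1, rank((A - 5I)^2) = 0. The eigenspace has dimension 2 - 1 = 1, so there is 1 Jordan block; the rank sequence gives block sizes [2].

Assembling the blocks gives the Jordan form J above.

J = [[5, 1], [0, 5]]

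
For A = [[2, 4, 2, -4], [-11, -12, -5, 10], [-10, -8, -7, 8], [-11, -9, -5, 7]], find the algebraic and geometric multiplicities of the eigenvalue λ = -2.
The characteristic polynomial is (x + 2)^2(x + 3)^2, so the factor x + 2 appears with exponent 2: the algebraic multiplicity is 2.

rank(A + 2I) = 3, so the eigenspace has dimension 4 - 3 = 1: the geometric multiplicity is 1.

Since 1 < 2, A is not diagonalizable.

algebraic multiplicity 2, geometric multiplicity 1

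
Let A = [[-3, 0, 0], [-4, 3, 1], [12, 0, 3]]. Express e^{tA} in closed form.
A has Jordan form J = [[-3, 0, 0], [0, 3, 1], [0, 0, 3]] with A = PJP^{-1}, so e^{tA} = P e^{tJ} P^{-1}.

For a Jordan block J_k(λ), e^{tJ_k(λ)} = e^{λt} · (I + tN + t^2 N^2/2! + ... + t^{k-1} N^{k-1}/(k-1)!) where N is the nilpotent superdiagonal part.

Assembling the blocks and conjugating back gives the entries of e^{tA} as shown above.

e^{tA} = [[e^{-3*t}, 0, 0], [((2*t - 1)*e^{6*t} + 1)*e^{-3*t}, e^{3*t}, t*e^{3*t}], [4*sinh(3*t), 0, e^{3*t}]]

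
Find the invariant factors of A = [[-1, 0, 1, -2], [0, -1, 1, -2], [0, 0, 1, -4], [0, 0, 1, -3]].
The Jordan structure of A has elementary divisors (x + 1)^2, (x + 1), (x + 1). Arranging the block sizes at each eigenvalue in decreasing order and taking row products gives the invariant factors.

Invariant factors (smallest first, each dividing the next): x + 1, x + 1, (x + 1)^2.

Check: the last factor (x + 1)^2 is the minimal polynomial, and the product (x + 1)^4 is the characteristic polynomial.

x + 1, x + 1, (x + 1)^2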